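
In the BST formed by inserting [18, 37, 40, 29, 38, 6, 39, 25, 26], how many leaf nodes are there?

Tree built from: [18, 37, 40, 29, 38, 6, 39, 25, 26]
Tree (level-order array): [18, 6, 37, None, None, 29, 40, 25, None, 38, None, None, 26, None, 39]
Rule: A leaf has 0 children.
Per-node child counts:
  node 18: 2 child(ren)
  node 6: 0 child(ren)
  node 37: 2 child(ren)
  node 29: 1 child(ren)
  node 25: 1 child(ren)
  node 26: 0 child(ren)
  node 40: 1 child(ren)
  node 38: 1 child(ren)
  node 39: 0 child(ren)
Matching nodes: [6, 26, 39]
Count of leaf nodes: 3


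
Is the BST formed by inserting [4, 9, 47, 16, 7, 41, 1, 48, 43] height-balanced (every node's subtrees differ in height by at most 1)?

Tree (level-order array): [4, 1, 9, None, None, 7, 47, None, None, 16, 48, None, 41, None, None, None, 43]
Definition: a tree is height-balanced if, at every node, |h(left) - h(right)| <= 1 (empty subtree has height -1).
Bottom-up per-node check:
  node 1: h_left=-1, h_right=-1, diff=0 [OK], height=0
  node 7: h_left=-1, h_right=-1, diff=0 [OK], height=0
  node 43: h_left=-1, h_right=-1, diff=0 [OK], height=0
  node 41: h_left=-1, h_right=0, diff=1 [OK], height=1
  node 16: h_left=-1, h_right=1, diff=2 [FAIL (|-1-1|=2 > 1)], height=2
  node 48: h_left=-1, h_right=-1, diff=0 [OK], height=0
  node 47: h_left=2, h_right=0, diff=2 [FAIL (|2-0|=2 > 1)], height=3
  node 9: h_left=0, h_right=3, diff=3 [FAIL (|0-3|=3 > 1)], height=4
  node 4: h_left=0, h_right=4, diff=4 [FAIL (|0-4|=4 > 1)], height=5
Node 16 violates the condition: |-1 - 1| = 2 > 1.
Result: Not balanced


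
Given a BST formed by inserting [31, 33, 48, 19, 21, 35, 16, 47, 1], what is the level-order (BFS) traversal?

Tree insertion order: [31, 33, 48, 19, 21, 35, 16, 47, 1]
Tree (level-order array): [31, 19, 33, 16, 21, None, 48, 1, None, None, None, 35, None, None, None, None, 47]
BFS from the root, enqueuing left then right child of each popped node:
  queue [31] -> pop 31, enqueue [19, 33], visited so far: [31]
  queue [19, 33] -> pop 19, enqueue [16, 21], visited so far: [31, 19]
  queue [33, 16, 21] -> pop 33, enqueue [48], visited so far: [31, 19, 33]
  queue [16, 21, 48] -> pop 16, enqueue [1], visited so far: [31, 19, 33, 16]
  queue [21, 48, 1] -> pop 21, enqueue [none], visited so far: [31, 19, 33, 16, 21]
  queue [48, 1] -> pop 48, enqueue [35], visited so far: [31, 19, 33, 16, 21, 48]
  queue [1, 35] -> pop 1, enqueue [none], visited so far: [31, 19, 33, 16, 21, 48, 1]
  queue [35] -> pop 35, enqueue [47], visited so far: [31, 19, 33, 16, 21, 48, 1, 35]
  queue [47] -> pop 47, enqueue [none], visited so far: [31, 19, 33, 16, 21, 48, 1, 35, 47]
Result: [31, 19, 33, 16, 21, 48, 1, 35, 47]


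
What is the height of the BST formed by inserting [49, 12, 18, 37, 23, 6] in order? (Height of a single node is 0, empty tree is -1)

Insertion order: [49, 12, 18, 37, 23, 6]
Tree (level-order array): [49, 12, None, 6, 18, None, None, None, 37, 23]
Compute height bottom-up (empty subtree = -1):
  height(6) = 1 + max(-1, -1) = 0
  height(23) = 1 + max(-1, -1) = 0
  height(37) = 1 + max(0, -1) = 1
  height(18) = 1 + max(-1, 1) = 2
  height(12) = 1 + max(0, 2) = 3
  height(49) = 1 + max(3, -1) = 4
Height = 4


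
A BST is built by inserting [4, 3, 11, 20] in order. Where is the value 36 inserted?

Starting tree (level order): [4, 3, 11, None, None, None, 20]
Insertion path: 4 -> 11 -> 20
Result: insert 36 as right child of 20
Final tree (level order): [4, 3, 11, None, None, None, 20, None, 36]


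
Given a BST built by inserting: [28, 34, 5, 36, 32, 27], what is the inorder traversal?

Tree insertion order: [28, 34, 5, 36, 32, 27]
Tree (level-order array): [28, 5, 34, None, 27, 32, 36]
Inorder traversal: [5, 27, 28, 32, 34, 36]


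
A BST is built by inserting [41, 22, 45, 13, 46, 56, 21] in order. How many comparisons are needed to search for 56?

Search path for 56: 41 -> 45 -> 46 -> 56
Found: True
Comparisons: 4


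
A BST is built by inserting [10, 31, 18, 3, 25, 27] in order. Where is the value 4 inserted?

Starting tree (level order): [10, 3, 31, None, None, 18, None, None, 25, None, 27]
Insertion path: 10 -> 3
Result: insert 4 as right child of 3
Final tree (level order): [10, 3, 31, None, 4, 18, None, None, None, None, 25, None, 27]


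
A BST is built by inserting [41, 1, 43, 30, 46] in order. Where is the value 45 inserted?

Starting tree (level order): [41, 1, 43, None, 30, None, 46]
Insertion path: 41 -> 43 -> 46
Result: insert 45 as left child of 46
Final tree (level order): [41, 1, 43, None, 30, None, 46, None, None, 45]


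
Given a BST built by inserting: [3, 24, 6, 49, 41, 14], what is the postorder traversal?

Tree insertion order: [3, 24, 6, 49, 41, 14]
Tree (level-order array): [3, None, 24, 6, 49, None, 14, 41]
Postorder traversal: [14, 6, 41, 49, 24, 3]


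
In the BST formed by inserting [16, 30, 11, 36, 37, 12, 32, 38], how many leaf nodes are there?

Tree built from: [16, 30, 11, 36, 37, 12, 32, 38]
Tree (level-order array): [16, 11, 30, None, 12, None, 36, None, None, 32, 37, None, None, None, 38]
Rule: A leaf has 0 children.
Per-node child counts:
  node 16: 2 child(ren)
  node 11: 1 child(ren)
  node 12: 0 child(ren)
  node 30: 1 child(ren)
  node 36: 2 child(ren)
  node 32: 0 child(ren)
  node 37: 1 child(ren)
  node 38: 0 child(ren)
Matching nodes: [12, 32, 38]
Count of leaf nodes: 3


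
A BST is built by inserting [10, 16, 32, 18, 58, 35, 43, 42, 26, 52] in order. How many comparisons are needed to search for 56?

Search path for 56: 10 -> 16 -> 32 -> 58 -> 35 -> 43 -> 52
Found: False
Comparisons: 7


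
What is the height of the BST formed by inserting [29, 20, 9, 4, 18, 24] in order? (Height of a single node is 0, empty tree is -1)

Insertion order: [29, 20, 9, 4, 18, 24]
Tree (level-order array): [29, 20, None, 9, 24, 4, 18]
Compute height bottom-up (empty subtree = -1):
  height(4) = 1 + max(-1, -1) = 0
  height(18) = 1 + max(-1, -1) = 0
  height(9) = 1 + max(0, 0) = 1
  height(24) = 1 + max(-1, -1) = 0
  height(20) = 1 + max(1, 0) = 2
  height(29) = 1 + max(2, -1) = 3
Height = 3


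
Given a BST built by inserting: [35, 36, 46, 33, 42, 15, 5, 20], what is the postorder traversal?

Tree insertion order: [35, 36, 46, 33, 42, 15, 5, 20]
Tree (level-order array): [35, 33, 36, 15, None, None, 46, 5, 20, 42]
Postorder traversal: [5, 20, 15, 33, 42, 46, 36, 35]


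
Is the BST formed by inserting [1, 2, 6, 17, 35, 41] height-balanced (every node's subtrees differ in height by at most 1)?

Tree (level-order array): [1, None, 2, None, 6, None, 17, None, 35, None, 41]
Definition: a tree is height-balanced if, at every node, |h(left) - h(right)| <= 1 (empty subtree has height -1).
Bottom-up per-node check:
  node 41: h_left=-1, h_right=-1, diff=0 [OK], height=0
  node 35: h_left=-1, h_right=0, diff=1 [OK], height=1
  node 17: h_left=-1, h_right=1, diff=2 [FAIL (|-1-1|=2 > 1)], height=2
  node 6: h_left=-1, h_right=2, diff=3 [FAIL (|-1-2|=3 > 1)], height=3
  node 2: h_left=-1, h_right=3, diff=4 [FAIL (|-1-3|=4 > 1)], height=4
  node 1: h_left=-1, h_right=4, diff=5 [FAIL (|-1-4|=5 > 1)], height=5
Node 17 violates the condition: |-1 - 1| = 2 > 1.
Result: Not balanced


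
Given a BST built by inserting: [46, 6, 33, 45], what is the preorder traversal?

Tree insertion order: [46, 6, 33, 45]
Tree (level-order array): [46, 6, None, None, 33, None, 45]
Preorder traversal: [46, 6, 33, 45]


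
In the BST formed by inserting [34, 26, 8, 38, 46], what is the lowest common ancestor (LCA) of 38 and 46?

Tree insertion order: [34, 26, 8, 38, 46]
Tree (level-order array): [34, 26, 38, 8, None, None, 46]
In a BST, the LCA of p=38, q=46 is the first node v on the
root-to-leaf path with p <= v <= q (go left if both < v, right if both > v).
Walk from root:
  at 34: both 38 and 46 > 34, go right
  at 38: 38 <= 38 <= 46, this is the LCA
LCA = 38


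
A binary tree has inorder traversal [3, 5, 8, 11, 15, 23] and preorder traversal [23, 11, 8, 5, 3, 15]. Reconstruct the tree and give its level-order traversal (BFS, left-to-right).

Inorder:  [3, 5, 8, 11, 15, 23]
Preorder: [23, 11, 8, 5, 3, 15]
Algorithm: preorder visits root first, so consume preorder in order;
for each root, split the current inorder slice at that value into
left-subtree inorder and right-subtree inorder, then recurse.
Recursive splits:
  root=23; inorder splits into left=[3, 5, 8, 11, 15], right=[]
  root=11; inorder splits into left=[3, 5, 8], right=[15]
  root=8; inorder splits into left=[3, 5], right=[]
  root=5; inorder splits into left=[3], right=[]
  root=3; inorder splits into left=[], right=[]
  root=15; inorder splits into left=[], right=[]
Reconstructed level-order: [23, 11, 8, 15, 5, 3]


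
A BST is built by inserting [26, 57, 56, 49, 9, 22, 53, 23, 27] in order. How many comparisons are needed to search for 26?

Search path for 26: 26
Found: True
Comparisons: 1


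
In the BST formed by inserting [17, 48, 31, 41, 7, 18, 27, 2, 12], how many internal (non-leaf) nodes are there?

Tree built from: [17, 48, 31, 41, 7, 18, 27, 2, 12]
Tree (level-order array): [17, 7, 48, 2, 12, 31, None, None, None, None, None, 18, 41, None, 27]
Rule: An internal node has at least one child.
Per-node child counts:
  node 17: 2 child(ren)
  node 7: 2 child(ren)
  node 2: 0 child(ren)
  node 12: 0 child(ren)
  node 48: 1 child(ren)
  node 31: 2 child(ren)
  node 18: 1 child(ren)
  node 27: 0 child(ren)
  node 41: 0 child(ren)
Matching nodes: [17, 7, 48, 31, 18]
Count of internal (non-leaf) nodes: 5


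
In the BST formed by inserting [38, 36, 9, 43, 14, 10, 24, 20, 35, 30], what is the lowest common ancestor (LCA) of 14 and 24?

Tree insertion order: [38, 36, 9, 43, 14, 10, 24, 20, 35, 30]
Tree (level-order array): [38, 36, 43, 9, None, None, None, None, 14, 10, 24, None, None, 20, 35, None, None, 30]
In a BST, the LCA of p=14, q=24 is the first node v on the
root-to-leaf path with p <= v <= q (go left if both < v, right if both > v).
Walk from root:
  at 38: both 14 and 24 < 38, go left
  at 36: both 14 and 24 < 36, go left
  at 9: both 14 and 24 > 9, go right
  at 14: 14 <= 14 <= 24, this is the LCA
LCA = 14


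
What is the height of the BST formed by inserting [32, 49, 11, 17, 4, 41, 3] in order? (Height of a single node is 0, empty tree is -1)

Insertion order: [32, 49, 11, 17, 4, 41, 3]
Tree (level-order array): [32, 11, 49, 4, 17, 41, None, 3]
Compute height bottom-up (empty subtree = -1):
  height(3) = 1 + max(-1, -1) = 0
  height(4) = 1 + max(0, -1) = 1
  height(17) = 1 + max(-1, -1) = 0
  height(11) = 1 + max(1, 0) = 2
  height(41) = 1 + max(-1, -1) = 0
  height(49) = 1 + max(0, -1) = 1
  height(32) = 1 + max(2, 1) = 3
Height = 3


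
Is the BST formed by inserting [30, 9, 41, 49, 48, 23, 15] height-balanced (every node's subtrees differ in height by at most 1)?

Tree (level-order array): [30, 9, 41, None, 23, None, 49, 15, None, 48]
Definition: a tree is height-balanced if, at every node, |h(left) - h(right)| <= 1 (empty subtree has height -1).
Bottom-up per-node check:
  node 15: h_left=-1, h_right=-1, diff=0 [OK], height=0
  node 23: h_left=0, h_right=-1, diff=1 [OK], height=1
  node 9: h_left=-1, h_right=1, diff=2 [FAIL (|-1-1|=2 > 1)], height=2
  node 48: h_left=-1, h_right=-1, diff=0 [OK], height=0
  node 49: h_left=0, h_right=-1, diff=1 [OK], height=1
  node 41: h_left=-1, h_right=1, diff=2 [FAIL (|-1-1|=2 > 1)], height=2
  node 30: h_left=2, h_right=2, diff=0 [OK], height=3
Node 9 violates the condition: |-1 - 1| = 2 > 1.
Result: Not balanced


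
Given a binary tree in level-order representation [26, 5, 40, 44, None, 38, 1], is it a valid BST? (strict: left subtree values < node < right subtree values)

Level-order array: [26, 5, 40, 44, None, 38, 1]
Validate using subtree bounds (lo, hi): at each node, require lo < value < hi,
then recurse left with hi=value and right with lo=value.
Preorder trace (stopping at first violation):
  at node 26 with bounds (-inf, +inf): OK
  at node 5 with bounds (-inf, 26): OK
  at node 44 with bounds (-inf, 5): VIOLATION
Node 44 violates its bound: not (-inf < 44 < 5).
Result: Not a valid BST


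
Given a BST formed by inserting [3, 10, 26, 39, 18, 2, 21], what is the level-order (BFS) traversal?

Tree insertion order: [3, 10, 26, 39, 18, 2, 21]
Tree (level-order array): [3, 2, 10, None, None, None, 26, 18, 39, None, 21]
BFS from the root, enqueuing left then right child of each popped node:
  queue [3] -> pop 3, enqueue [2, 10], visited so far: [3]
  queue [2, 10] -> pop 2, enqueue [none], visited so far: [3, 2]
  queue [10] -> pop 10, enqueue [26], visited so far: [3, 2, 10]
  queue [26] -> pop 26, enqueue [18, 39], visited so far: [3, 2, 10, 26]
  queue [18, 39] -> pop 18, enqueue [21], visited so far: [3, 2, 10, 26, 18]
  queue [39, 21] -> pop 39, enqueue [none], visited so far: [3, 2, 10, 26, 18, 39]
  queue [21] -> pop 21, enqueue [none], visited so far: [3, 2, 10, 26, 18, 39, 21]
Result: [3, 2, 10, 26, 18, 39, 21]


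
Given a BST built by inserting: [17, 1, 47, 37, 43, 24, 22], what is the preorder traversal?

Tree insertion order: [17, 1, 47, 37, 43, 24, 22]
Tree (level-order array): [17, 1, 47, None, None, 37, None, 24, 43, 22]
Preorder traversal: [17, 1, 47, 37, 24, 22, 43]


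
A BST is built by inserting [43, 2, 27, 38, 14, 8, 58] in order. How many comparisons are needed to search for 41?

Search path for 41: 43 -> 2 -> 27 -> 38
Found: False
Comparisons: 4


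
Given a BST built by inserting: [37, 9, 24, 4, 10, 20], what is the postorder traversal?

Tree insertion order: [37, 9, 24, 4, 10, 20]
Tree (level-order array): [37, 9, None, 4, 24, None, None, 10, None, None, 20]
Postorder traversal: [4, 20, 10, 24, 9, 37]


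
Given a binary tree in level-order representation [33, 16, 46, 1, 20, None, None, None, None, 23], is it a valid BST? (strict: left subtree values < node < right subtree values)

Level-order array: [33, 16, 46, 1, 20, None, None, None, None, 23]
Validate using subtree bounds (lo, hi): at each node, require lo < value < hi,
then recurse left with hi=value and right with lo=value.
Preorder trace (stopping at first violation):
  at node 33 with bounds (-inf, +inf): OK
  at node 16 with bounds (-inf, 33): OK
  at node 1 with bounds (-inf, 16): OK
  at node 20 with bounds (16, 33): OK
  at node 23 with bounds (16, 20): VIOLATION
Node 23 violates its bound: not (16 < 23 < 20).
Result: Not a valid BST


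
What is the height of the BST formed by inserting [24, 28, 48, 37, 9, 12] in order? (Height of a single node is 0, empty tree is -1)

Insertion order: [24, 28, 48, 37, 9, 12]
Tree (level-order array): [24, 9, 28, None, 12, None, 48, None, None, 37]
Compute height bottom-up (empty subtree = -1):
  height(12) = 1 + max(-1, -1) = 0
  height(9) = 1 + max(-1, 0) = 1
  height(37) = 1 + max(-1, -1) = 0
  height(48) = 1 + max(0, -1) = 1
  height(28) = 1 + max(-1, 1) = 2
  height(24) = 1 + max(1, 2) = 3
Height = 3


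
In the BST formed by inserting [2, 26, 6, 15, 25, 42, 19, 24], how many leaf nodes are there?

Tree built from: [2, 26, 6, 15, 25, 42, 19, 24]
Tree (level-order array): [2, None, 26, 6, 42, None, 15, None, None, None, 25, 19, None, None, 24]
Rule: A leaf has 0 children.
Per-node child counts:
  node 2: 1 child(ren)
  node 26: 2 child(ren)
  node 6: 1 child(ren)
  node 15: 1 child(ren)
  node 25: 1 child(ren)
  node 19: 1 child(ren)
  node 24: 0 child(ren)
  node 42: 0 child(ren)
Matching nodes: [24, 42]
Count of leaf nodes: 2


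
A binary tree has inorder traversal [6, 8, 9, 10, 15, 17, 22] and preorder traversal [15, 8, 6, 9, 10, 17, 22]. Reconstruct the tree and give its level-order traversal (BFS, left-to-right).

Inorder:  [6, 8, 9, 10, 15, 17, 22]
Preorder: [15, 8, 6, 9, 10, 17, 22]
Algorithm: preorder visits root first, so consume preorder in order;
for each root, split the current inorder slice at that value into
left-subtree inorder and right-subtree inorder, then recurse.
Recursive splits:
  root=15; inorder splits into left=[6, 8, 9, 10], right=[17, 22]
  root=8; inorder splits into left=[6], right=[9, 10]
  root=6; inorder splits into left=[], right=[]
  root=9; inorder splits into left=[], right=[10]
  root=10; inorder splits into left=[], right=[]
  root=17; inorder splits into left=[], right=[22]
  root=22; inorder splits into left=[], right=[]
Reconstructed level-order: [15, 8, 17, 6, 9, 22, 10]


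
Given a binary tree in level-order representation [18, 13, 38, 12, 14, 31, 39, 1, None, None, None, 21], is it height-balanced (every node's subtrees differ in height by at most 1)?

Tree (level-order array): [18, 13, 38, 12, 14, 31, 39, 1, None, None, None, 21]
Definition: a tree is height-balanced if, at every node, |h(left) - h(right)| <= 1 (empty subtree has height -1).
Bottom-up per-node check:
  node 1: h_left=-1, h_right=-1, diff=0 [OK], height=0
  node 12: h_left=0, h_right=-1, diff=1 [OK], height=1
  node 14: h_left=-1, h_right=-1, diff=0 [OK], height=0
  node 13: h_left=1, h_right=0, diff=1 [OK], height=2
  node 21: h_left=-1, h_right=-1, diff=0 [OK], height=0
  node 31: h_left=0, h_right=-1, diff=1 [OK], height=1
  node 39: h_left=-1, h_right=-1, diff=0 [OK], height=0
  node 38: h_left=1, h_right=0, diff=1 [OK], height=2
  node 18: h_left=2, h_right=2, diff=0 [OK], height=3
All nodes satisfy the balance condition.
Result: Balanced


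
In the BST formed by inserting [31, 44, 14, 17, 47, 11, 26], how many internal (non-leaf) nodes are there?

Tree built from: [31, 44, 14, 17, 47, 11, 26]
Tree (level-order array): [31, 14, 44, 11, 17, None, 47, None, None, None, 26]
Rule: An internal node has at least one child.
Per-node child counts:
  node 31: 2 child(ren)
  node 14: 2 child(ren)
  node 11: 0 child(ren)
  node 17: 1 child(ren)
  node 26: 0 child(ren)
  node 44: 1 child(ren)
  node 47: 0 child(ren)
Matching nodes: [31, 14, 17, 44]
Count of internal (non-leaf) nodes: 4


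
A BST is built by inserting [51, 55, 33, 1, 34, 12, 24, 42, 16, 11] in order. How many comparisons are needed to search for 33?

Search path for 33: 51 -> 33
Found: True
Comparisons: 2


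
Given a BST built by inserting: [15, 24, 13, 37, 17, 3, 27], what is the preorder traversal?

Tree insertion order: [15, 24, 13, 37, 17, 3, 27]
Tree (level-order array): [15, 13, 24, 3, None, 17, 37, None, None, None, None, 27]
Preorder traversal: [15, 13, 3, 24, 17, 37, 27]


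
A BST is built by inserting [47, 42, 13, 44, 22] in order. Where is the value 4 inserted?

Starting tree (level order): [47, 42, None, 13, 44, None, 22]
Insertion path: 47 -> 42 -> 13
Result: insert 4 as left child of 13
Final tree (level order): [47, 42, None, 13, 44, 4, 22]


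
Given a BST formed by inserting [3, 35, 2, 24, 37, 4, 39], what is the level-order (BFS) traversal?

Tree insertion order: [3, 35, 2, 24, 37, 4, 39]
Tree (level-order array): [3, 2, 35, None, None, 24, 37, 4, None, None, 39]
BFS from the root, enqueuing left then right child of each popped node:
  queue [3] -> pop 3, enqueue [2, 35], visited so far: [3]
  queue [2, 35] -> pop 2, enqueue [none], visited so far: [3, 2]
  queue [35] -> pop 35, enqueue [24, 37], visited so far: [3, 2, 35]
  queue [24, 37] -> pop 24, enqueue [4], visited so far: [3, 2, 35, 24]
  queue [37, 4] -> pop 37, enqueue [39], visited so far: [3, 2, 35, 24, 37]
  queue [4, 39] -> pop 4, enqueue [none], visited so far: [3, 2, 35, 24, 37, 4]
  queue [39] -> pop 39, enqueue [none], visited so far: [3, 2, 35, 24, 37, 4, 39]
Result: [3, 2, 35, 24, 37, 4, 39]


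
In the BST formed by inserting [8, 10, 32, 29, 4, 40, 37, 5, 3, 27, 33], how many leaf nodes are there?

Tree built from: [8, 10, 32, 29, 4, 40, 37, 5, 3, 27, 33]
Tree (level-order array): [8, 4, 10, 3, 5, None, 32, None, None, None, None, 29, 40, 27, None, 37, None, None, None, 33]
Rule: A leaf has 0 children.
Per-node child counts:
  node 8: 2 child(ren)
  node 4: 2 child(ren)
  node 3: 0 child(ren)
  node 5: 0 child(ren)
  node 10: 1 child(ren)
  node 32: 2 child(ren)
  node 29: 1 child(ren)
  node 27: 0 child(ren)
  node 40: 1 child(ren)
  node 37: 1 child(ren)
  node 33: 0 child(ren)
Matching nodes: [3, 5, 27, 33]
Count of leaf nodes: 4


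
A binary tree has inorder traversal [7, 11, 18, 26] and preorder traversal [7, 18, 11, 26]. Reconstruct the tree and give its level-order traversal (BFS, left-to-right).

Inorder:  [7, 11, 18, 26]
Preorder: [7, 18, 11, 26]
Algorithm: preorder visits root first, so consume preorder in order;
for each root, split the current inorder slice at that value into
left-subtree inorder and right-subtree inorder, then recurse.
Recursive splits:
  root=7; inorder splits into left=[], right=[11, 18, 26]
  root=18; inorder splits into left=[11], right=[26]
  root=11; inorder splits into left=[], right=[]
  root=26; inorder splits into left=[], right=[]
Reconstructed level-order: [7, 18, 11, 26]


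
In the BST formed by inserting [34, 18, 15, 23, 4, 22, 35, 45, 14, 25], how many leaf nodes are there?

Tree built from: [34, 18, 15, 23, 4, 22, 35, 45, 14, 25]
Tree (level-order array): [34, 18, 35, 15, 23, None, 45, 4, None, 22, 25, None, None, None, 14]
Rule: A leaf has 0 children.
Per-node child counts:
  node 34: 2 child(ren)
  node 18: 2 child(ren)
  node 15: 1 child(ren)
  node 4: 1 child(ren)
  node 14: 0 child(ren)
  node 23: 2 child(ren)
  node 22: 0 child(ren)
  node 25: 0 child(ren)
  node 35: 1 child(ren)
  node 45: 0 child(ren)
Matching nodes: [14, 22, 25, 45]
Count of leaf nodes: 4


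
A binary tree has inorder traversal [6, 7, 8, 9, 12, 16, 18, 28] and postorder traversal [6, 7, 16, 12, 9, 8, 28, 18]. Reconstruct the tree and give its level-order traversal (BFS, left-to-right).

Inorder:   [6, 7, 8, 9, 12, 16, 18, 28]
Postorder: [6, 7, 16, 12, 9, 8, 28, 18]
Algorithm: postorder visits root last, so walk postorder right-to-left;
each value is the root of the current inorder slice — split it at that
value, recurse on the right subtree first, then the left.
Recursive splits:
  root=18; inorder splits into left=[6, 7, 8, 9, 12, 16], right=[28]
  root=28; inorder splits into left=[], right=[]
  root=8; inorder splits into left=[6, 7], right=[9, 12, 16]
  root=9; inorder splits into left=[], right=[12, 16]
  root=12; inorder splits into left=[], right=[16]
  root=16; inorder splits into left=[], right=[]
  root=7; inorder splits into left=[6], right=[]
  root=6; inorder splits into left=[], right=[]
Reconstructed level-order: [18, 8, 28, 7, 9, 6, 12, 16]


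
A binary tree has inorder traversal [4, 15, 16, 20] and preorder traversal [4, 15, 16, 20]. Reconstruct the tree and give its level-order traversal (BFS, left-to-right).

Inorder:  [4, 15, 16, 20]
Preorder: [4, 15, 16, 20]
Algorithm: preorder visits root first, so consume preorder in order;
for each root, split the current inorder slice at that value into
left-subtree inorder and right-subtree inorder, then recurse.
Recursive splits:
  root=4; inorder splits into left=[], right=[15, 16, 20]
  root=15; inorder splits into left=[], right=[16, 20]
  root=16; inorder splits into left=[], right=[20]
  root=20; inorder splits into left=[], right=[]
Reconstructed level-order: [4, 15, 16, 20]


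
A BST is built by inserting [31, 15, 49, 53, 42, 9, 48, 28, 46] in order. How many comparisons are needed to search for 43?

Search path for 43: 31 -> 49 -> 42 -> 48 -> 46
Found: False
Comparisons: 5


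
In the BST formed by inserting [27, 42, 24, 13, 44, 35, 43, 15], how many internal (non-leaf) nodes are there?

Tree built from: [27, 42, 24, 13, 44, 35, 43, 15]
Tree (level-order array): [27, 24, 42, 13, None, 35, 44, None, 15, None, None, 43]
Rule: An internal node has at least one child.
Per-node child counts:
  node 27: 2 child(ren)
  node 24: 1 child(ren)
  node 13: 1 child(ren)
  node 15: 0 child(ren)
  node 42: 2 child(ren)
  node 35: 0 child(ren)
  node 44: 1 child(ren)
  node 43: 0 child(ren)
Matching nodes: [27, 24, 13, 42, 44]
Count of internal (non-leaf) nodes: 5


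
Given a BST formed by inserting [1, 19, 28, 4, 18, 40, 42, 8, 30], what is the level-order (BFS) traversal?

Tree insertion order: [1, 19, 28, 4, 18, 40, 42, 8, 30]
Tree (level-order array): [1, None, 19, 4, 28, None, 18, None, 40, 8, None, 30, 42]
BFS from the root, enqueuing left then right child of each popped node:
  queue [1] -> pop 1, enqueue [19], visited so far: [1]
  queue [19] -> pop 19, enqueue [4, 28], visited so far: [1, 19]
  queue [4, 28] -> pop 4, enqueue [18], visited so far: [1, 19, 4]
  queue [28, 18] -> pop 28, enqueue [40], visited so far: [1, 19, 4, 28]
  queue [18, 40] -> pop 18, enqueue [8], visited so far: [1, 19, 4, 28, 18]
  queue [40, 8] -> pop 40, enqueue [30, 42], visited so far: [1, 19, 4, 28, 18, 40]
  queue [8, 30, 42] -> pop 8, enqueue [none], visited so far: [1, 19, 4, 28, 18, 40, 8]
  queue [30, 42] -> pop 30, enqueue [none], visited so far: [1, 19, 4, 28, 18, 40, 8, 30]
  queue [42] -> pop 42, enqueue [none], visited so far: [1, 19, 4, 28, 18, 40, 8, 30, 42]
Result: [1, 19, 4, 28, 18, 40, 8, 30, 42]


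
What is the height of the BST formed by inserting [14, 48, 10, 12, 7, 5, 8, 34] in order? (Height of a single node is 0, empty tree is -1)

Insertion order: [14, 48, 10, 12, 7, 5, 8, 34]
Tree (level-order array): [14, 10, 48, 7, 12, 34, None, 5, 8]
Compute height bottom-up (empty subtree = -1):
  height(5) = 1 + max(-1, -1) = 0
  height(8) = 1 + max(-1, -1) = 0
  height(7) = 1 + max(0, 0) = 1
  height(12) = 1 + max(-1, -1) = 0
  height(10) = 1 + max(1, 0) = 2
  height(34) = 1 + max(-1, -1) = 0
  height(48) = 1 + max(0, -1) = 1
  height(14) = 1 + max(2, 1) = 3
Height = 3


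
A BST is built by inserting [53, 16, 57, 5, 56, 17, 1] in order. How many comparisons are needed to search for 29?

Search path for 29: 53 -> 16 -> 17
Found: False
Comparisons: 3


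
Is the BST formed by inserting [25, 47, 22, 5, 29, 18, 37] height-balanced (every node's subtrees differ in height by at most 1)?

Tree (level-order array): [25, 22, 47, 5, None, 29, None, None, 18, None, 37]
Definition: a tree is height-balanced if, at every node, |h(left) - h(right)| <= 1 (empty subtree has height -1).
Bottom-up per-node check:
  node 18: h_left=-1, h_right=-1, diff=0 [OK], height=0
  node 5: h_left=-1, h_right=0, diff=1 [OK], height=1
  node 22: h_left=1, h_right=-1, diff=2 [FAIL (|1--1|=2 > 1)], height=2
  node 37: h_left=-1, h_right=-1, diff=0 [OK], height=0
  node 29: h_left=-1, h_right=0, diff=1 [OK], height=1
  node 47: h_left=1, h_right=-1, diff=2 [FAIL (|1--1|=2 > 1)], height=2
  node 25: h_left=2, h_right=2, diff=0 [OK], height=3
Node 22 violates the condition: |1 - -1| = 2 > 1.
Result: Not balanced


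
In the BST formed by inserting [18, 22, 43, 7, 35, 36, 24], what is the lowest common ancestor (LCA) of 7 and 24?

Tree insertion order: [18, 22, 43, 7, 35, 36, 24]
Tree (level-order array): [18, 7, 22, None, None, None, 43, 35, None, 24, 36]
In a BST, the LCA of p=7, q=24 is the first node v on the
root-to-leaf path with p <= v <= q (go left if both < v, right if both > v).
Walk from root:
  at 18: 7 <= 18 <= 24, this is the LCA
LCA = 18


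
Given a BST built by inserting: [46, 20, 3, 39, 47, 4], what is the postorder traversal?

Tree insertion order: [46, 20, 3, 39, 47, 4]
Tree (level-order array): [46, 20, 47, 3, 39, None, None, None, 4]
Postorder traversal: [4, 3, 39, 20, 47, 46]


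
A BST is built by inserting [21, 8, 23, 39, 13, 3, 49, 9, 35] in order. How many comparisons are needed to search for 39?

Search path for 39: 21 -> 23 -> 39
Found: True
Comparisons: 3


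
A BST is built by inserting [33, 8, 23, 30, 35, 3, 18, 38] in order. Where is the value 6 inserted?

Starting tree (level order): [33, 8, 35, 3, 23, None, 38, None, None, 18, 30]
Insertion path: 33 -> 8 -> 3
Result: insert 6 as right child of 3
Final tree (level order): [33, 8, 35, 3, 23, None, 38, None, 6, 18, 30]


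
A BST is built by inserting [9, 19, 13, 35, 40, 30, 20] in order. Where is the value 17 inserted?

Starting tree (level order): [9, None, 19, 13, 35, None, None, 30, 40, 20]
Insertion path: 9 -> 19 -> 13
Result: insert 17 as right child of 13
Final tree (level order): [9, None, 19, 13, 35, None, 17, 30, 40, None, None, 20]


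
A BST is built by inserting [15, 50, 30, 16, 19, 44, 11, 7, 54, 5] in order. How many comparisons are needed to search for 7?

Search path for 7: 15 -> 11 -> 7
Found: True
Comparisons: 3


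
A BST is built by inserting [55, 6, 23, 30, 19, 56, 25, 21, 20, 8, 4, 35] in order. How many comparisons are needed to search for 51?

Search path for 51: 55 -> 6 -> 23 -> 30 -> 35
Found: False
Comparisons: 5


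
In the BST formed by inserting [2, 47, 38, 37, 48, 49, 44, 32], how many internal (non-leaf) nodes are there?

Tree built from: [2, 47, 38, 37, 48, 49, 44, 32]
Tree (level-order array): [2, None, 47, 38, 48, 37, 44, None, 49, 32]
Rule: An internal node has at least one child.
Per-node child counts:
  node 2: 1 child(ren)
  node 47: 2 child(ren)
  node 38: 2 child(ren)
  node 37: 1 child(ren)
  node 32: 0 child(ren)
  node 44: 0 child(ren)
  node 48: 1 child(ren)
  node 49: 0 child(ren)
Matching nodes: [2, 47, 38, 37, 48]
Count of internal (non-leaf) nodes: 5


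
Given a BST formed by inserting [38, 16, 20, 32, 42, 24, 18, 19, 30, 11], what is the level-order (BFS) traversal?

Tree insertion order: [38, 16, 20, 32, 42, 24, 18, 19, 30, 11]
Tree (level-order array): [38, 16, 42, 11, 20, None, None, None, None, 18, 32, None, 19, 24, None, None, None, None, 30]
BFS from the root, enqueuing left then right child of each popped node:
  queue [38] -> pop 38, enqueue [16, 42], visited so far: [38]
  queue [16, 42] -> pop 16, enqueue [11, 20], visited so far: [38, 16]
  queue [42, 11, 20] -> pop 42, enqueue [none], visited so far: [38, 16, 42]
  queue [11, 20] -> pop 11, enqueue [none], visited so far: [38, 16, 42, 11]
  queue [20] -> pop 20, enqueue [18, 32], visited so far: [38, 16, 42, 11, 20]
  queue [18, 32] -> pop 18, enqueue [19], visited so far: [38, 16, 42, 11, 20, 18]
  queue [32, 19] -> pop 32, enqueue [24], visited so far: [38, 16, 42, 11, 20, 18, 32]
  queue [19, 24] -> pop 19, enqueue [none], visited so far: [38, 16, 42, 11, 20, 18, 32, 19]
  queue [24] -> pop 24, enqueue [30], visited so far: [38, 16, 42, 11, 20, 18, 32, 19, 24]
  queue [30] -> pop 30, enqueue [none], visited so far: [38, 16, 42, 11, 20, 18, 32, 19, 24, 30]
Result: [38, 16, 42, 11, 20, 18, 32, 19, 24, 30]


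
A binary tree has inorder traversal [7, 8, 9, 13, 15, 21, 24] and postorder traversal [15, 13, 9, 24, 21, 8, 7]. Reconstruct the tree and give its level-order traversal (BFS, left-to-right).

Inorder:   [7, 8, 9, 13, 15, 21, 24]
Postorder: [15, 13, 9, 24, 21, 8, 7]
Algorithm: postorder visits root last, so walk postorder right-to-left;
each value is the root of the current inorder slice — split it at that
value, recurse on the right subtree first, then the left.
Recursive splits:
  root=7; inorder splits into left=[], right=[8, 9, 13, 15, 21, 24]
  root=8; inorder splits into left=[], right=[9, 13, 15, 21, 24]
  root=21; inorder splits into left=[9, 13, 15], right=[24]
  root=24; inorder splits into left=[], right=[]
  root=9; inorder splits into left=[], right=[13, 15]
  root=13; inorder splits into left=[], right=[15]
  root=15; inorder splits into left=[], right=[]
Reconstructed level-order: [7, 8, 21, 9, 24, 13, 15]


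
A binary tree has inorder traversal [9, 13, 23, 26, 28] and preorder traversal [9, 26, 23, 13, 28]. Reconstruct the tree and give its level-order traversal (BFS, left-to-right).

Inorder:  [9, 13, 23, 26, 28]
Preorder: [9, 26, 23, 13, 28]
Algorithm: preorder visits root first, so consume preorder in order;
for each root, split the current inorder slice at that value into
left-subtree inorder and right-subtree inorder, then recurse.
Recursive splits:
  root=9; inorder splits into left=[], right=[13, 23, 26, 28]
  root=26; inorder splits into left=[13, 23], right=[28]
  root=23; inorder splits into left=[13], right=[]
  root=13; inorder splits into left=[], right=[]
  root=28; inorder splits into left=[], right=[]
Reconstructed level-order: [9, 26, 23, 28, 13]


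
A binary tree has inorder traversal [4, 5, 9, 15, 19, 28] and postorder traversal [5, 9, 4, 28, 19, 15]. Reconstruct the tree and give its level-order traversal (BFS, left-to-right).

Inorder:   [4, 5, 9, 15, 19, 28]
Postorder: [5, 9, 4, 28, 19, 15]
Algorithm: postorder visits root last, so walk postorder right-to-left;
each value is the root of the current inorder slice — split it at that
value, recurse on the right subtree first, then the left.
Recursive splits:
  root=15; inorder splits into left=[4, 5, 9], right=[19, 28]
  root=19; inorder splits into left=[], right=[28]
  root=28; inorder splits into left=[], right=[]
  root=4; inorder splits into left=[], right=[5, 9]
  root=9; inorder splits into left=[5], right=[]
  root=5; inorder splits into left=[], right=[]
Reconstructed level-order: [15, 4, 19, 9, 28, 5]


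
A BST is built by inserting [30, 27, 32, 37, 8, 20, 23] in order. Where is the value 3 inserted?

Starting tree (level order): [30, 27, 32, 8, None, None, 37, None, 20, None, None, None, 23]
Insertion path: 30 -> 27 -> 8
Result: insert 3 as left child of 8
Final tree (level order): [30, 27, 32, 8, None, None, 37, 3, 20, None, None, None, None, None, 23]


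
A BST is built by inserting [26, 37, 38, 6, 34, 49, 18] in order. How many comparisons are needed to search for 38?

Search path for 38: 26 -> 37 -> 38
Found: True
Comparisons: 3


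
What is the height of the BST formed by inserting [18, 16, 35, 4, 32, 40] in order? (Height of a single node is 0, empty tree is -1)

Insertion order: [18, 16, 35, 4, 32, 40]
Tree (level-order array): [18, 16, 35, 4, None, 32, 40]
Compute height bottom-up (empty subtree = -1):
  height(4) = 1 + max(-1, -1) = 0
  height(16) = 1 + max(0, -1) = 1
  height(32) = 1 + max(-1, -1) = 0
  height(40) = 1 + max(-1, -1) = 0
  height(35) = 1 + max(0, 0) = 1
  height(18) = 1 + max(1, 1) = 2
Height = 2


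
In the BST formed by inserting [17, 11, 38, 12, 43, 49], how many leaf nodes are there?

Tree built from: [17, 11, 38, 12, 43, 49]
Tree (level-order array): [17, 11, 38, None, 12, None, 43, None, None, None, 49]
Rule: A leaf has 0 children.
Per-node child counts:
  node 17: 2 child(ren)
  node 11: 1 child(ren)
  node 12: 0 child(ren)
  node 38: 1 child(ren)
  node 43: 1 child(ren)
  node 49: 0 child(ren)
Matching nodes: [12, 49]
Count of leaf nodes: 2


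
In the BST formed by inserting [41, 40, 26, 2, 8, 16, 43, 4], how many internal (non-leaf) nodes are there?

Tree built from: [41, 40, 26, 2, 8, 16, 43, 4]
Tree (level-order array): [41, 40, 43, 26, None, None, None, 2, None, None, 8, 4, 16]
Rule: An internal node has at least one child.
Per-node child counts:
  node 41: 2 child(ren)
  node 40: 1 child(ren)
  node 26: 1 child(ren)
  node 2: 1 child(ren)
  node 8: 2 child(ren)
  node 4: 0 child(ren)
  node 16: 0 child(ren)
  node 43: 0 child(ren)
Matching nodes: [41, 40, 26, 2, 8]
Count of internal (non-leaf) nodes: 5


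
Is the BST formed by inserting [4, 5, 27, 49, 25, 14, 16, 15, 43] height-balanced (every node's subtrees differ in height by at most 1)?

Tree (level-order array): [4, None, 5, None, 27, 25, 49, 14, None, 43, None, None, 16, None, None, 15]
Definition: a tree is height-balanced if, at every node, |h(left) - h(right)| <= 1 (empty subtree has height -1).
Bottom-up per-node check:
  node 15: h_left=-1, h_right=-1, diff=0 [OK], height=0
  node 16: h_left=0, h_right=-1, diff=1 [OK], height=1
  node 14: h_left=-1, h_right=1, diff=2 [FAIL (|-1-1|=2 > 1)], height=2
  node 25: h_left=2, h_right=-1, diff=3 [FAIL (|2--1|=3 > 1)], height=3
  node 43: h_left=-1, h_right=-1, diff=0 [OK], height=0
  node 49: h_left=0, h_right=-1, diff=1 [OK], height=1
  node 27: h_left=3, h_right=1, diff=2 [FAIL (|3-1|=2 > 1)], height=4
  node 5: h_left=-1, h_right=4, diff=5 [FAIL (|-1-4|=5 > 1)], height=5
  node 4: h_left=-1, h_right=5, diff=6 [FAIL (|-1-5|=6 > 1)], height=6
Node 14 violates the condition: |-1 - 1| = 2 > 1.
Result: Not balanced


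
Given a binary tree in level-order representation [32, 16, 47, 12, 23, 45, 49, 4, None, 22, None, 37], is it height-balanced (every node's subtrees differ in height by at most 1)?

Tree (level-order array): [32, 16, 47, 12, 23, 45, 49, 4, None, 22, None, 37]
Definition: a tree is height-balanced if, at every node, |h(left) - h(right)| <= 1 (empty subtree has height -1).
Bottom-up per-node check:
  node 4: h_left=-1, h_right=-1, diff=0 [OK], height=0
  node 12: h_left=0, h_right=-1, diff=1 [OK], height=1
  node 22: h_left=-1, h_right=-1, diff=0 [OK], height=0
  node 23: h_left=0, h_right=-1, diff=1 [OK], height=1
  node 16: h_left=1, h_right=1, diff=0 [OK], height=2
  node 37: h_left=-1, h_right=-1, diff=0 [OK], height=0
  node 45: h_left=0, h_right=-1, diff=1 [OK], height=1
  node 49: h_left=-1, h_right=-1, diff=0 [OK], height=0
  node 47: h_left=1, h_right=0, diff=1 [OK], height=2
  node 32: h_left=2, h_right=2, diff=0 [OK], height=3
All nodes satisfy the balance condition.
Result: Balanced


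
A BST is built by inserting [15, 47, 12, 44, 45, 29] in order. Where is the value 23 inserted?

Starting tree (level order): [15, 12, 47, None, None, 44, None, 29, 45]
Insertion path: 15 -> 47 -> 44 -> 29
Result: insert 23 as left child of 29
Final tree (level order): [15, 12, 47, None, None, 44, None, 29, 45, 23]


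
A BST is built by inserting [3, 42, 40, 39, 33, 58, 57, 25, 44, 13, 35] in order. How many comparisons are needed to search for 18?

Search path for 18: 3 -> 42 -> 40 -> 39 -> 33 -> 25 -> 13
Found: False
Comparisons: 7


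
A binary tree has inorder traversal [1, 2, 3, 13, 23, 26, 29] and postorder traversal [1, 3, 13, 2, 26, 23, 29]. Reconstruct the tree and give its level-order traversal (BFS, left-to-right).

Inorder:   [1, 2, 3, 13, 23, 26, 29]
Postorder: [1, 3, 13, 2, 26, 23, 29]
Algorithm: postorder visits root last, so walk postorder right-to-left;
each value is the root of the current inorder slice — split it at that
value, recurse on the right subtree first, then the left.
Recursive splits:
  root=29; inorder splits into left=[1, 2, 3, 13, 23, 26], right=[]
  root=23; inorder splits into left=[1, 2, 3, 13], right=[26]
  root=26; inorder splits into left=[], right=[]
  root=2; inorder splits into left=[1], right=[3, 13]
  root=13; inorder splits into left=[3], right=[]
  root=3; inorder splits into left=[], right=[]
  root=1; inorder splits into left=[], right=[]
Reconstructed level-order: [29, 23, 2, 26, 1, 13, 3]


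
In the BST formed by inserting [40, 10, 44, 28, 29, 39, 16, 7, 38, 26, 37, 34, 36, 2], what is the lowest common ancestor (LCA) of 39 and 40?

Tree insertion order: [40, 10, 44, 28, 29, 39, 16, 7, 38, 26, 37, 34, 36, 2]
Tree (level-order array): [40, 10, 44, 7, 28, None, None, 2, None, 16, 29, None, None, None, 26, None, 39, None, None, 38, None, 37, None, 34, None, None, 36]
In a BST, the LCA of p=39, q=40 is the first node v on the
root-to-leaf path with p <= v <= q (go left if both < v, right if both > v).
Walk from root:
  at 40: 39 <= 40 <= 40, this is the LCA
LCA = 40


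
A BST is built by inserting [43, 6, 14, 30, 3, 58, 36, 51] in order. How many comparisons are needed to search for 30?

Search path for 30: 43 -> 6 -> 14 -> 30
Found: True
Comparisons: 4


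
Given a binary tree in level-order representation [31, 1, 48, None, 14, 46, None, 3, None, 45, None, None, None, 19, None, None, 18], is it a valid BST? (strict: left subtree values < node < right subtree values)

Level-order array: [31, 1, 48, None, 14, 46, None, 3, None, 45, None, None, None, 19, None, None, 18]
Validate using subtree bounds (lo, hi): at each node, require lo < value < hi,
then recurse left with hi=value and right with lo=value.
Preorder trace (stopping at first violation):
  at node 31 with bounds (-inf, +inf): OK
  at node 1 with bounds (-inf, 31): OK
  at node 14 with bounds (1, 31): OK
  at node 3 with bounds (1, 14): OK
  at node 48 with bounds (31, +inf): OK
  at node 46 with bounds (31, 48): OK
  at node 45 with bounds (31, 46): OK
  at node 19 with bounds (31, 45): VIOLATION
Node 19 violates its bound: not (31 < 19 < 45).
Result: Not a valid BST
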